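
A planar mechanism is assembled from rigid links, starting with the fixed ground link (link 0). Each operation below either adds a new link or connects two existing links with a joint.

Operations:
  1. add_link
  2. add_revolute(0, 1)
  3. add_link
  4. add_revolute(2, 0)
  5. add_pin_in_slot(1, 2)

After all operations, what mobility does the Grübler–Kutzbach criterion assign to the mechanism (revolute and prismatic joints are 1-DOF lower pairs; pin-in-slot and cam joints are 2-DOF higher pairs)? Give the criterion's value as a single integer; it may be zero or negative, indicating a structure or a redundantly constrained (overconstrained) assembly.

(L,J1,J2)=(1,0,0); link0 fixed
link1: (2,0,0)
R 0-1 [J1]: (2,1,0)
link2: (3,1,0)
R 2-0 [J1]: (3,2,0)
PS 1-2 [J2]: (3,2,1)
Grübler: 3·2 − 2·2 − 1 = 1

M = 1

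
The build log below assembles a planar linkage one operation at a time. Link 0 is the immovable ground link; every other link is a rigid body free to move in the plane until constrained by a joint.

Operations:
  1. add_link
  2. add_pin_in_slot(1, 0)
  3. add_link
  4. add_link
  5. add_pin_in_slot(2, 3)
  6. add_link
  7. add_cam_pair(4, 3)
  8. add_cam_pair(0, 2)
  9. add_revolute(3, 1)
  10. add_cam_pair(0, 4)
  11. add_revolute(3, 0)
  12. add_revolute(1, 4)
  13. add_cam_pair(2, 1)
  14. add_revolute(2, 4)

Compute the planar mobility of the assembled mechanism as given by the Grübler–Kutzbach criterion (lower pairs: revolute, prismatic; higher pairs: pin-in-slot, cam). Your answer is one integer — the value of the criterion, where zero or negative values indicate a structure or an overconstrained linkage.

M = -2

ground; <1,0,0>
#1 <2,0,0>
PS:1↔0 J2 <2,0,1>
#2 <3,0,1>
#3 <4,0,1>
PS:2↔3 J2 <4,0,2>
#4 <5,0,2>
C:4↔3 J2 <5,0,3>
C:0↔2 J2 <5,0,4>
R:3↔1 J1 <5,1,4>
C:0↔4 J2 <5,1,5>
R:3↔0 J1 <5,2,5>
R:1↔4 J1 <5,3,5>
C:2↔1 J2 <5,3,6>
R:2↔4 J1 <5,4,6>
3×4 − 2×4 − 1×6 = -2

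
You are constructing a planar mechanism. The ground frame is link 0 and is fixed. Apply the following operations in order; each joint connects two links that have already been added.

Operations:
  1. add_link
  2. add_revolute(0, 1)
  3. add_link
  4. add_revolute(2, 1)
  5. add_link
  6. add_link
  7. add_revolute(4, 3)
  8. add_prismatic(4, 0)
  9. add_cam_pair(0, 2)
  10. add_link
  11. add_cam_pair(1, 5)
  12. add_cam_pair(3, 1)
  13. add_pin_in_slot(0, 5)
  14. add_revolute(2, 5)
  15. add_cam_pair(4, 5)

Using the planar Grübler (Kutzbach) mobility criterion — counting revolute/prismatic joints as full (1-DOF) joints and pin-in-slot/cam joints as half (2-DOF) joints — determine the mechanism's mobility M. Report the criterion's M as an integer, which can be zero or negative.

[1;0;0] (link 0 is ground)
L+ [2;0;0]
R(0,1)∈J1 [2;1;0]
L+ [3;1;0]
R(2,1)∈J1 [3;2;0]
L+ [4;2;0]
L+ [5;2;0]
R(4,3)∈J1 [5;3;0]
P(4,0)∈J1 [5;4;0]
C(0,2)∈J2 [5;4;1]
L+ [6;4;1]
C(1,5)∈J2 [6;4;2]
C(3,1)∈J2 [6;4;3]
PS(0,5)∈J2 [6;4;4]
R(2,5)∈J1 [6;5;4]
C(4,5)∈J2 [6;5;5]
mobility = 15 − 10 − 5 = 0

M = 0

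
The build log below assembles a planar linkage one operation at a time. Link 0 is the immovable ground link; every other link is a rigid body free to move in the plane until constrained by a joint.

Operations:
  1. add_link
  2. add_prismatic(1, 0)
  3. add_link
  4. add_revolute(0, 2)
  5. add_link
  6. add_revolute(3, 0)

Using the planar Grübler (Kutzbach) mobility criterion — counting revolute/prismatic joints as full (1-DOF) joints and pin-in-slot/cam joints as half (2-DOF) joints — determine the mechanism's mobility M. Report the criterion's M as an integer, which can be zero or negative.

(L,J1,J2)=(1,0,0); link0 fixed
link1: (2,0,0)
P 1-0 [J1]: (2,1,0)
link2: (3,1,0)
R 0-2 [J1]: (3,2,0)
link3: (4,2,0)
R 3-0 [J1]: (4,3,0)
Grübler: 3·3 − 2·3 − 0 = 3

M = 3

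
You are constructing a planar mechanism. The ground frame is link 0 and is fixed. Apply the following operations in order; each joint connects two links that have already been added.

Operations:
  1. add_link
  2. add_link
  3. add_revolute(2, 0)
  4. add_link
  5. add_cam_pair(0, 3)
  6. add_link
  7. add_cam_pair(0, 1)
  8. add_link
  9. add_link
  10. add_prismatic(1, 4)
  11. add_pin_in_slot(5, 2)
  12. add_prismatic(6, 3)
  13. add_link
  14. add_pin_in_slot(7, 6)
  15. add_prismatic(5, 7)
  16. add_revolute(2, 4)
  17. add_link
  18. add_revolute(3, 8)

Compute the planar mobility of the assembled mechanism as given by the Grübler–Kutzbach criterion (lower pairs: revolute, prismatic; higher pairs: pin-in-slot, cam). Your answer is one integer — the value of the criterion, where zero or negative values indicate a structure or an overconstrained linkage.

(L,J1,J2)=(1,0,0); link0 fixed
link1: (2,0,0)
link2: (3,0,0)
R 2-0 [J1]: (3,1,0)
link3: (4,1,0)
C 0-3 [J2]: (4,1,1)
link4: (5,1,1)
C 0-1 [J2]: (5,1,2)
link5: (6,1,2)
link6: (7,1,2)
P 1-4 [J1]: (7,2,2)
PS 5-2 [J2]: (7,2,3)
P 6-3 [J1]: (7,3,3)
link7: (8,3,3)
PS 7-6 [J2]: (8,3,4)
P 5-7 [J1]: (8,4,4)
R 2-4 [J1]: (8,5,4)
link8: (9,5,4)
R 3-8 [J1]: (9,6,4)
Grübler: 3·8 − 2·6 − 4 = 8

M = 8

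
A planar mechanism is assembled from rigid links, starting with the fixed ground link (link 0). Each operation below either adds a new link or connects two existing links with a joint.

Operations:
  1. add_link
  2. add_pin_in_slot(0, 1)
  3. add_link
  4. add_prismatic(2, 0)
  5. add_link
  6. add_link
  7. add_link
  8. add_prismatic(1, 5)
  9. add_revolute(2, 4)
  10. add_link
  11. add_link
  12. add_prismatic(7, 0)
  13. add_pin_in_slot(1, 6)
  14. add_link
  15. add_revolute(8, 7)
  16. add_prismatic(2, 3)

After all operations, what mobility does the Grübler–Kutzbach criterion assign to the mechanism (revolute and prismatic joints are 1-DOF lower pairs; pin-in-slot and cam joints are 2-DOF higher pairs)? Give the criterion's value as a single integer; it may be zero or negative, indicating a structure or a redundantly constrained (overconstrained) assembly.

L=1 J1=0 J2=0
add link → L=2 J1=0 J2=0
PS@0,1 dof=2 J2 → L=2 J1=0 J2=1
add link → L=3 J1=0 J2=1
P@2,0 dof=1 J1 → L=3 J1=1 J2=1
add link → L=4 J1=1 J2=1
add link → L=5 J1=1 J2=1
add link → L=6 J1=1 J2=1
P@1,5 dof=1 J1 → L=6 J1=2 J2=1
R@2,4 dof=1 J1 → L=6 J1=3 J2=1
add link → L=7 J1=3 J2=1
add link → L=8 J1=3 J2=1
P@7,0 dof=1 J1 → L=8 J1=4 J2=1
PS@1,6 dof=2 J2 → L=8 J1=4 J2=2
add link → L=9 J1=4 J2=2
R@8,7 dof=1 J1 → L=9 J1=5 J2=2
P@2,3 dof=1 J1 → L=9 J1=6 J2=2
M=3(L−1)−2J1−J2=3·8−2·6−2=10

M = 10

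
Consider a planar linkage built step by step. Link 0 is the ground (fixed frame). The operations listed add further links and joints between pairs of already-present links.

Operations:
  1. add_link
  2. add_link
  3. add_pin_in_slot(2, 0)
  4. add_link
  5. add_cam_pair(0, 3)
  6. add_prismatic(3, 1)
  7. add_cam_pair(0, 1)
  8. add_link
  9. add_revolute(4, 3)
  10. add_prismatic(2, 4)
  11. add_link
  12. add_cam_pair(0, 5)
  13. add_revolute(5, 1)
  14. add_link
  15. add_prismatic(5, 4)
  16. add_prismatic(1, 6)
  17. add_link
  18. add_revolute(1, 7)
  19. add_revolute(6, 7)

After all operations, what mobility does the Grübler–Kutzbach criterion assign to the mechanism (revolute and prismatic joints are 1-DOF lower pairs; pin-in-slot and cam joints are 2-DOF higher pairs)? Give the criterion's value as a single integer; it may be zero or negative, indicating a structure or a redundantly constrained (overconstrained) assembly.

L=1 J1=0 J2=0
add link → L=2 J1=0 J2=0
add link → L=3 J1=0 J2=0
PS@2,0 dof=2 J2 → L=3 J1=0 J2=1
add link → L=4 J1=0 J2=1
C@0,3 dof=2 J2 → L=4 J1=0 J2=2
P@3,1 dof=1 J1 → L=4 J1=1 J2=2
C@0,1 dof=2 J2 → L=4 J1=1 J2=3
add link → L=5 J1=1 J2=3
R@4,3 dof=1 J1 → L=5 J1=2 J2=3
P@2,4 dof=1 J1 → L=5 J1=3 J2=3
add link → L=6 J1=3 J2=3
C@0,5 dof=2 J2 → L=6 J1=3 J2=4
R@5,1 dof=1 J1 → L=6 J1=4 J2=4
add link → L=7 J1=4 J2=4
P@5,4 dof=1 J1 → L=7 J1=5 J2=4
P@1,6 dof=1 J1 → L=7 J1=6 J2=4
add link → L=8 J1=6 J2=4
R@1,7 dof=1 J1 → L=8 J1=7 J2=4
R@6,7 dof=1 J1 → L=8 J1=8 J2=4
M=3(L−1)−2J1−J2=3·7−2·8−4=1

M = 1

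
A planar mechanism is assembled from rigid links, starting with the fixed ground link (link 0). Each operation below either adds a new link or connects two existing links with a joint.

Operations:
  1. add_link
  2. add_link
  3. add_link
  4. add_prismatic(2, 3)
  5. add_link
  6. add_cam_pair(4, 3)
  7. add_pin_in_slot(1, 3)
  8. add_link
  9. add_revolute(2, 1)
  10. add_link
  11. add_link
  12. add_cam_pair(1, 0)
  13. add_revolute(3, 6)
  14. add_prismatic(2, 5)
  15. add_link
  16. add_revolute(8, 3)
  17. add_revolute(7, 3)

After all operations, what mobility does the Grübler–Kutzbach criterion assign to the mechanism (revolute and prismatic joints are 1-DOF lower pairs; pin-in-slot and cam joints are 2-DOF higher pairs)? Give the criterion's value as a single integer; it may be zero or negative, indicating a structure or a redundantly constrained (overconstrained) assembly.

M = 9

L=1 J1=0 J2=0
add link → L=2 J1=0 J2=0
add link → L=3 J1=0 J2=0
add link → L=4 J1=0 J2=0
P@2,3 dof=1 J1 → L=4 J1=1 J2=0
add link → L=5 J1=1 J2=0
C@4,3 dof=2 J2 → L=5 J1=1 J2=1
PS@1,3 dof=2 J2 → L=5 J1=1 J2=2
add link → L=6 J1=1 J2=2
R@2,1 dof=1 J1 → L=6 J1=2 J2=2
add link → L=7 J1=2 J2=2
add link → L=8 J1=2 J2=2
C@1,0 dof=2 J2 → L=8 J1=2 J2=3
R@3,6 dof=1 J1 → L=8 J1=3 J2=3
P@2,5 dof=1 J1 → L=8 J1=4 J2=3
add link → L=9 J1=4 J2=3
R@8,3 dof=1 J1 → L=9 J1=5 J2=3
R@7,3 dof=1 J1 → L=9 J1=6 J2=3
M=3(L−1)−2J1−J2=3·8−2·6−3=9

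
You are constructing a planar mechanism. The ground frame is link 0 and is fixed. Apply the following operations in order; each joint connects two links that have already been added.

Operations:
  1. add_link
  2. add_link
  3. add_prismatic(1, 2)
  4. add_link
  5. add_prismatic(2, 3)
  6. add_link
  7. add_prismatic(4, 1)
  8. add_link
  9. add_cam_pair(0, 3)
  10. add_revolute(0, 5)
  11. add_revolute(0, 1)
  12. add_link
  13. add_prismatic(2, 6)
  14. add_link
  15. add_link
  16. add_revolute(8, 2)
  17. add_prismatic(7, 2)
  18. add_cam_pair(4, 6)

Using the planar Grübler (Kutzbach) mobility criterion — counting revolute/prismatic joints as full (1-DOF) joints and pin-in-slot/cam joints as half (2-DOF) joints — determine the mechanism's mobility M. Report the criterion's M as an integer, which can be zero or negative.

link 0 = ground. State L|J1|J2 = 1|0|0
+link1  2|0|0
+link2  3|0|0
P(1,2) f=1→J1  3|1|0
+link3  4|1|0
P(2,3) f=1→J1  4|2|0
+link4  5|2|0
P(4,1) f=1→J1  5|3|0
+link5  6|3|0
C(0,3) f=2→J2  6|3|1
R(0,5) f=1→J1  6|4|1
R(0,1) f=1→J1  6|5|1
+link6  7|5|1
P(2,6) f=1→J1  7|6|1
+link7  8|6|1
+link8  9|6|1
R(8,2) f=1→J1  9|7|1
P(7,2) f=1→J1  9|8|1
C(4,6) f=2→J2  9|8|2
M = 3(9−1)−2·8−2 = 24−16−2 = 6

M = 6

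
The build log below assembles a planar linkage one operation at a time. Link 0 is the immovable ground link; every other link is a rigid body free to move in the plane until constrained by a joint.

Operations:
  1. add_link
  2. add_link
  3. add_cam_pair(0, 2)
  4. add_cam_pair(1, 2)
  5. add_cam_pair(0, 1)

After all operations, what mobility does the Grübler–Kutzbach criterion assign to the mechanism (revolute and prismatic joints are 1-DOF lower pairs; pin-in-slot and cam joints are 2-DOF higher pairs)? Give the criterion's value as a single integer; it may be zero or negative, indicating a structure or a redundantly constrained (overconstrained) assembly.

M = 3

[1;0;0] (link 0 is ground)
L+ [2;0;0]
L+ [3;0;0]
C(0,2)∈J2 [3;0;1]
C(1,2)∈J2 [3;0;2]
C(0,1)∈J2 [3;0;3]
mobility = 6 − 0 − 3 = 3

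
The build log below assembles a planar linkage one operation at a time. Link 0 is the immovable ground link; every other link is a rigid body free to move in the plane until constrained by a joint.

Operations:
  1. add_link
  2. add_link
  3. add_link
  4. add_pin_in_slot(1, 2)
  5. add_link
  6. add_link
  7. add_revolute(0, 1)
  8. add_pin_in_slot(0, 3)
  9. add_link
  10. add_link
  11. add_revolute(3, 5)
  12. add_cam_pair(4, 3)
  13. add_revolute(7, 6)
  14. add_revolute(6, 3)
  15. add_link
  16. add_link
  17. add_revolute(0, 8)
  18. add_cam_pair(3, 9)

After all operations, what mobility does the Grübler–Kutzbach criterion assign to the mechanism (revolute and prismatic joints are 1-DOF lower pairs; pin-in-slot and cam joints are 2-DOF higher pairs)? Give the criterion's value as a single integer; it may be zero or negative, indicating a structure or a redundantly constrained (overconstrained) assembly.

L=1 J1=0 J2=0
add link → L=2 J1=0 J2=0
add link → L=3 J1=0 J2=0
add link → L=4 J1=0 J2=0
PS@1,2 dof=2 J2 → L=4 J1=0 J2=1
add link → L=5 J1=0 J2=1
add link → L=6 J1=0 J2=1
R@0,1 dof=1 J1 → L=6 J1=1 J2=1
PS@0,3 dof=2 J2 → L=6 J1=1 J2=2
add link → L=7 J1=1 J2=2
add link → L=8 J1=1 J2=2
R@3,5 dof=1 J1 → L=8 J1=2 J2=2
C@4,3 dof=2 J2 → L=8 J1=2 J2=3
R@7,6 dof=1 J1 → L=8 J1=3 J2=3
R@6,3 dof=1 J1 → L=8 J1=4 J2=3
add link → L=9 J1=4 J2=3
add link → L=10 J1=4 J2=3
R@0,8 dof=1 J1 → L=10 J1=5 J2=3
C@3,9 dof=2 J2 → L=10 J1=5 J2=4
M=3(L−1)−2J1−J2=3·9−2·5−4=13

M = 13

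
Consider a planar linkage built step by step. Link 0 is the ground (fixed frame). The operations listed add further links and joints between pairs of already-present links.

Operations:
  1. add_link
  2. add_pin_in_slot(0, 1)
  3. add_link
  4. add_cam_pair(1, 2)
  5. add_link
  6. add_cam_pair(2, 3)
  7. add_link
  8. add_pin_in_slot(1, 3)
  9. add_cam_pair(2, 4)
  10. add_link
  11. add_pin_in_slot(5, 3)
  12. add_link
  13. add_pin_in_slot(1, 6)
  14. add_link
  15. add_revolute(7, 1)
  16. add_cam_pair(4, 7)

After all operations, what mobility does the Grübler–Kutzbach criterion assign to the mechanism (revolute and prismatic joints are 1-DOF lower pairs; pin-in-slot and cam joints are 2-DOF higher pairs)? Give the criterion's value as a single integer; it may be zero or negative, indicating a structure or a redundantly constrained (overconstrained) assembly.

(L,J1,J2)=(1,0,0); link0 fixed
link1: (2,0,0)
PS 0-1 [J2]: (2,0,1)
link2: (3,0,1)
C 1-2 [J2]: (3,0,2)
link3: (4,0,2)
C 2-3 [J2]: (4,0,3)
link4: (5,0,3)
PS 1-3 [J2]: (5,0,4)
C 2-4 [J2]: (5,0,5)
link5: (6,0,5)
PS 5-3 [J2]: (6,0,6)
link6: (7,0,6)
PS 1-6 [J2]: (7,0,7)
link7: (8,0,7)
R 7-1 [J1]: (8,1,7)
C 4-7 [J2]: (8,1,8)
Grübler: 3·7 − 2·1 − 8 = 11

M = 11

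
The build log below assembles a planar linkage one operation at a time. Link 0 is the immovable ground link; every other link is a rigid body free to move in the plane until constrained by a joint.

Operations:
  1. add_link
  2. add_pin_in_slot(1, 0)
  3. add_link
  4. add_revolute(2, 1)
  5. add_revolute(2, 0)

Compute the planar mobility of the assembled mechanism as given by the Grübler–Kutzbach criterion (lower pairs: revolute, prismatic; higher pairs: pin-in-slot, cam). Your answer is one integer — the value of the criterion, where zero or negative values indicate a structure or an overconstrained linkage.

[1;0;0] (link 0 is ground)
L+ [2;0;0]
PS(1,0)∈J2 [2;0;1]
L+ [3;0;1]
R(2,1)∈J1 [3;1;1]
R(2,0)∈J1 [3;2;1]
mobility = 6 − 4 − 1 = 1

M = 1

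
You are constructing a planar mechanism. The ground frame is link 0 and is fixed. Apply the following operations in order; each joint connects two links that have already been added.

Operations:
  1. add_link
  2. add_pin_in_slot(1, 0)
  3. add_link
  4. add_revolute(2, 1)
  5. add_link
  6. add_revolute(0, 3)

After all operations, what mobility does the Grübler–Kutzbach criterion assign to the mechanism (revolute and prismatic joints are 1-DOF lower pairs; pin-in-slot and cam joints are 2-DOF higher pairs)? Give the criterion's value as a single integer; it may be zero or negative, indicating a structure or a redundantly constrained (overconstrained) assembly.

ground; <1,0,0>
#1 <2,0,0>
PS:1↔0 J2 <2,0,1>
#2 <3,0,1>
R:2↔1 J1 <3,1,1>
#3 <4,1,1>
R:0↔3 J1 <4,2,1>
3×3 − 2×2 − 1×1 = 4

M = 4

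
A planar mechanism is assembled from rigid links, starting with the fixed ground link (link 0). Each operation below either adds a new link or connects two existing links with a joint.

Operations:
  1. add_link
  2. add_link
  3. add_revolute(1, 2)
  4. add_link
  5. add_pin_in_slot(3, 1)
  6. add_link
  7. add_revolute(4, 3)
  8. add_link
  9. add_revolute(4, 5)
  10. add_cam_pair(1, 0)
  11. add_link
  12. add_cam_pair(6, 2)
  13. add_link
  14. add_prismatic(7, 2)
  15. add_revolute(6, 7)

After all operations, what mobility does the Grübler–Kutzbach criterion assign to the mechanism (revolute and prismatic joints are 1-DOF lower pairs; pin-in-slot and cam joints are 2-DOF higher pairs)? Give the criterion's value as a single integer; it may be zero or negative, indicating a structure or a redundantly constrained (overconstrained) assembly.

L=1 J1=0 J2=0
add link → L=2 J1=0 J2=0
add link → L=3 J1=0 J2=0
R@1,2 dof=1 J1 → L=3 J1=1 J2=0
add link → L=4 J1=1 J2=0
PS@3,1 dof=2 J2 → L=4 J1=1 J2=1
add link → L=5 J1=1 J2=1
R@4,3 dof=1 J1 → L=5 J1=2 J2=1
add link → L=6 J1=2 J2=1
R@4,5 dof=1 J1 → L=6 J1=3 J2=1
C@1,0 dof=2 J2 → L=6 J1=3 J2=2
add link → L=7 J1=3 J2=2
C@6,2 dof=2 J2 → L=7 J1=3 J2=3
add link → L=8 J1=3 J2=3
P@7,2 dof=1 J1 → L=8 J1=4 J2=3
R@6,7 dof=1 J1 → L=8 J1=5 J2=3
M=3(L−1)−2J1−J2=3·7−2·5−3=8

M = 8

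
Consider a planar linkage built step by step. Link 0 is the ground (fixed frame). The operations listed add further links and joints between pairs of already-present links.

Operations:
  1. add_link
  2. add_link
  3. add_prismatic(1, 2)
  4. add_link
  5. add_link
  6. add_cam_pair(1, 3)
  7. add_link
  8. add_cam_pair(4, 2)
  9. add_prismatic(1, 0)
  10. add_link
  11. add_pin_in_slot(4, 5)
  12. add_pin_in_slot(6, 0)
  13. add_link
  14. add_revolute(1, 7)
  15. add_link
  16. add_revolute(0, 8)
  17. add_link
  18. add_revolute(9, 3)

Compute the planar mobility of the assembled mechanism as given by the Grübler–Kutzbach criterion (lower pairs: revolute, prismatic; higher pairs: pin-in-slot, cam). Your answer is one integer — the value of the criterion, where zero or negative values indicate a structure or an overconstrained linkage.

M = 13

L=1 J1=0 J2=0
add link → L=2 J1=0 J2=0
add link → L=3 J1=0 J2=0
P@1,2 dof=1 J1 → L=3 J1=1 J2=0
add link → L=4 J1=1 J2=0
add link → L=5 J1=1 J2=0
C@1,3 dof=2 J2 → L=5 J1=1 J2=1
add link → L=6 J1=1 J2=1
C@4,2 dof=2 J2 → L=6 J1=1 J2=2
P@1,0 dof=1 J1 → L=6 J1=2 J2=2
add link → L=7 J1=2 J2=2
PS@4,5 dof=2 J2 → L=7 J1=2 J2=3
PS@6,0 dof=2 J2 → L=7 J1=2 J2=4
add link → L=8 J1=2 J2=4
R@1,7 dof=1 J1 → L=8 J1=3 J2=4
add link → L=9 J1=3 J2=4
R@0,8 dof=1 J1 → L=9 J1=4 J2=4
add link → L=10 J1=4 J2=4
R@9,3 dof=1 J1 → L=10 J1=5 J2=4
M=3(L−1)−2J1−J2=3·9−2·5−4=13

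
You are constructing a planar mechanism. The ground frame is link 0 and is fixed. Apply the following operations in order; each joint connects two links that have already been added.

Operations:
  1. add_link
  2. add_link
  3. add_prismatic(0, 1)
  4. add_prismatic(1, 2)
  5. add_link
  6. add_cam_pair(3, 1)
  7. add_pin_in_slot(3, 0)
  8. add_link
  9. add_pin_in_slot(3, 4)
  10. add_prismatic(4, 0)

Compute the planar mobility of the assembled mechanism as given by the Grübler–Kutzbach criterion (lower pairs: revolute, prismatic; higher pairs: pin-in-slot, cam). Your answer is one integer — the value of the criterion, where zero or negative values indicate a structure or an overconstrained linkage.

link 0 = ground. State L|J1|J2 = 1|0|0
+link1  2|0|0
+link2  3|0|0
P(0,1) f=1→J1  3|1|0
P(1,2) f=1→J1  3|2|0
+link3  4|2|0
C(3,1) f=2→J2  4|2|1
PS(3,0) f=2→J2  4|2|2
+link4  5|2|2
PS(3,4) f=2→J2  5|2|3
P(4,0) f=1→J1  5|3|3
M = 3(5−1)−2·3−3 = 12−6−3 = 3

M = 3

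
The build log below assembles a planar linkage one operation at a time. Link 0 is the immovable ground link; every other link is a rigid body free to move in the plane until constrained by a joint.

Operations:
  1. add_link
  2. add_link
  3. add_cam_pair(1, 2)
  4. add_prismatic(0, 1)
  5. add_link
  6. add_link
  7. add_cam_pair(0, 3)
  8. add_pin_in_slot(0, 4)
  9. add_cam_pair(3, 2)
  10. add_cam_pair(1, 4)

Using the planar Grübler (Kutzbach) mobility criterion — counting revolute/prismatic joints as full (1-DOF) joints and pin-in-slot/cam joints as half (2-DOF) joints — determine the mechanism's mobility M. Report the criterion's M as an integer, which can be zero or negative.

[1;0;0] (link 0 is ground)
L+ [2;0;0]
L+ [3;0;0]
C(1,2)∈J2 [3;0;1]
P(0,1)∈J1 [3;1;1]
L+ [4;1;1]
L+ [5;1;1]
C(0,3)∈J2 [5;1;2]
PS(0,4)∈J2 [5;1;3]
C(3,2)∈J2 [5;1;4]
C(1,4)∈J2 [5;1;5]
mobility = 12 − 2 − 5 = 5

M = 5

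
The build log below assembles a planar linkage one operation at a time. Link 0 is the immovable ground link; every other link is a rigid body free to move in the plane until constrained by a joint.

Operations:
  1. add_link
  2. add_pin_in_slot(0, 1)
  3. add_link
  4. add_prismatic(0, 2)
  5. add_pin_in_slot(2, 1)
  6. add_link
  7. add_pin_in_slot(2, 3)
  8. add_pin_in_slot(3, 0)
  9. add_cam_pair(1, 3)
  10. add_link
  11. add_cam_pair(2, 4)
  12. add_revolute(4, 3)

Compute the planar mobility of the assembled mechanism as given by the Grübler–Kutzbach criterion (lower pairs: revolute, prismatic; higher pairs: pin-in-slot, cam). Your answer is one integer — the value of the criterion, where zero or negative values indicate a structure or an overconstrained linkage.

L=1 J1=0 J2=0
add link → L=2 J1=0 J2=0
PS@0,1 dof=2 J2 → L=2 J1=0 J2=1
add link → L=3 J1=0 J2=1
P@0,2 dof=1 J1 → L=3 J1=1 J2=1
PS@2,1 dof=2 J2 → L=3 J1=1 J2=2
add link → L=4 J1=1 J2=2
PS@2,3 dof=2 J2 → L=4 J1=1 J2=3
PS@3,0 dof=2 J2 → L=4 J1=1 J2=4
C@1,3 dof=2 J2 → L=4 J1=1 J2=5
add link → L=5 J1=1 J2=5
C@2,4 dof=2 J2 → L=5 J1=1 J2=6
R@4,3 dof=1 J1 → L=5 J1=2 J2=6
M=3(L−1)−2J1−J2=3·4−2·2−6=2

M = 2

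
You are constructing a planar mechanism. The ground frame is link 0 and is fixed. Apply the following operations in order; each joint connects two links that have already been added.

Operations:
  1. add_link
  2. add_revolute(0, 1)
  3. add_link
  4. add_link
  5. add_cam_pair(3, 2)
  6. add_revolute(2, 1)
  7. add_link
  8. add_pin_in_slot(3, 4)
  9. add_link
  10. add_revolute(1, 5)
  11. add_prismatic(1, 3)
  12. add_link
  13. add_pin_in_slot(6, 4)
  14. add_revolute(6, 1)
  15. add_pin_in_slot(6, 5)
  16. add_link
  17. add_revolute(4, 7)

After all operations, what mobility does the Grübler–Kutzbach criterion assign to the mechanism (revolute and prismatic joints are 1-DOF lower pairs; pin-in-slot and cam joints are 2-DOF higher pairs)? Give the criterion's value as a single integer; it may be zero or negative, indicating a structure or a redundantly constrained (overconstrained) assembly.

ground; <1,0,0>
#1 <2,0,0>
R:0↔1 J1 <2,1,0>
#2 <3,1,0>
#3 <4,1,0>
C:3↔2 J2 <4,1,1>
R:2↔1 J1 <4,2,1>
#4 <5,2,1>
PS:3↔4 J2 <5,2,2>
#5 <6,2,2>
R:1↔5 J1 <6,3,2>
P:1↔3 J1 <6,4,2>
#6 <7,4,2>
PS:6↔4 J2 <7,4,3>
R:6↔1 J1 <7,5,3>
PS:6↔5 J2 <7,5,4>
#7 <8,5,4>
R:4↔7 J1 <8,6,4>
3×7 − 2×6 − 1×4 = 5

M = 5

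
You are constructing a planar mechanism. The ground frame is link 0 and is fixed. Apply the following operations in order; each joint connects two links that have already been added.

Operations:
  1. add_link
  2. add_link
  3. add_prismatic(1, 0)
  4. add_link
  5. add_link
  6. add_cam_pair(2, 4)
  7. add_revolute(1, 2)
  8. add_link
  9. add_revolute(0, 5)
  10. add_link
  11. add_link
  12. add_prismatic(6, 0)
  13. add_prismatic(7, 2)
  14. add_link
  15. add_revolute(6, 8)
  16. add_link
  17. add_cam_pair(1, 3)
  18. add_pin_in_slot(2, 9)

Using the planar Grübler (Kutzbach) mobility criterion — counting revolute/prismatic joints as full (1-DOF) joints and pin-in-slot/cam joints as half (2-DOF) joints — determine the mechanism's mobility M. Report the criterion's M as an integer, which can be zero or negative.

M = 12

ground; <1,0,0>
#1 <2,0,0>
#2 <3,0,0>
P:1↔0 J1 <3,1,0>
#3 <4,1,0>
#4 <5,1,0>
C:2↔4 J2 <5,1,1>
R:1↔2 J1 <5,2,1>
#5 <6,2,1>
R:0↔5 J1 <6,3,1>
#6 <7,3,1>
#7 <8,3,1>
P:6↔0 J1 <8,4,1>
P:7↔2 J1 <8,5,1>
#8 <9,5,1>
R:6↔8 J1 <9,6,1>
#9 <10,6,1>
C:1↔3 J2 <10,6,2>
PS:2↔9 J2 <10,6,3>
3×9 − 2×6 − 1×3 = 12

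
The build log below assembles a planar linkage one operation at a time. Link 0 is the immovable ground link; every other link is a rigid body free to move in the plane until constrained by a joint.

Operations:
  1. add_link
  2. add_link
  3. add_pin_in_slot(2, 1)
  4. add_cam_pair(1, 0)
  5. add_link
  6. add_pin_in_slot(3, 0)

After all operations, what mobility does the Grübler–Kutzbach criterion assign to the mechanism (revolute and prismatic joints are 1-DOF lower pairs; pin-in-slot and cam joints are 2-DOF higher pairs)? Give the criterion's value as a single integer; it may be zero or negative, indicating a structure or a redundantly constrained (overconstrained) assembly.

M = 6

[1;0;0] (link 0 is ground)
L+ [2;0;0]
L+ [3;0;0]
PS(2,1)∈J2 [3;0;1]
C(1,0)∈J2 [3;0;2]
L+ [4;0;2]
PS(3,0)∈J2 [4;0;3]
mobility = 9 − 0 − 3 = 6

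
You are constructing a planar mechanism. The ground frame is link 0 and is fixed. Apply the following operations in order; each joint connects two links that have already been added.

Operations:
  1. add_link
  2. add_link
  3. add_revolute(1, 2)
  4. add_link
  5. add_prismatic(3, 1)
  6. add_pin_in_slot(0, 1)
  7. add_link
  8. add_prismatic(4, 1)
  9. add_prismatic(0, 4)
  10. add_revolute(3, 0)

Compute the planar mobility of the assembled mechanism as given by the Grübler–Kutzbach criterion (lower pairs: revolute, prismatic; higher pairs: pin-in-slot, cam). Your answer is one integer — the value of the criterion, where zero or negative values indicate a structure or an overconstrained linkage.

M = 1

L=1 J1=0 J2=0
add link → L=2 J1=0 J2=0
add link → L=3 J1=0 J2=0
R@1,2 dof=1 J1 → L=3 J1=1 J2=0
add link → L=4 J1=1 J2=0
P@3,1 dof=1 J1 → L=4 J1=2 J2=0
PS@0,1 dof=2 J2 → L=4 J1=2 J2=1
add link → L=5 J1=2 J2=1
P@4,1 dof=1 J1 → L=5 J1=3 J2=1
P@0,4 dof=1 J1 → L=5 J1=4 J2=1
R@3,0 dof=1 J1 → L=5 J1=5 J2=1
M=3(L−1)−2J1−J2=3·4−2·5−1=1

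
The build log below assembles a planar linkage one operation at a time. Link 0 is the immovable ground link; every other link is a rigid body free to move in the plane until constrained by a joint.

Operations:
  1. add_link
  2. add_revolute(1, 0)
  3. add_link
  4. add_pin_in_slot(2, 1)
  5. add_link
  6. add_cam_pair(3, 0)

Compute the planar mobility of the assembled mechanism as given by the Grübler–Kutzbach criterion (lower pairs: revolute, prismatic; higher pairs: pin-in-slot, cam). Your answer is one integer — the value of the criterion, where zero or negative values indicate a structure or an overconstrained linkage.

L=1 J1=0 J2=0
add link → L=2 J1=0 J2=0
R@1,0 dof=1 J1 → L=2 J1=1 J2=0
add link → L=3 J1=1 J2=0
PS@2,1 dof=2 J2 → L=3 J1=1 J2=1
add link → L=4 J1=1 J2=1
C@3,0 dof=2 J2 → L=4 J1=1 J2=2
M=3(L−1)−2J1−J2=3·3−2·1−2=5

M = 5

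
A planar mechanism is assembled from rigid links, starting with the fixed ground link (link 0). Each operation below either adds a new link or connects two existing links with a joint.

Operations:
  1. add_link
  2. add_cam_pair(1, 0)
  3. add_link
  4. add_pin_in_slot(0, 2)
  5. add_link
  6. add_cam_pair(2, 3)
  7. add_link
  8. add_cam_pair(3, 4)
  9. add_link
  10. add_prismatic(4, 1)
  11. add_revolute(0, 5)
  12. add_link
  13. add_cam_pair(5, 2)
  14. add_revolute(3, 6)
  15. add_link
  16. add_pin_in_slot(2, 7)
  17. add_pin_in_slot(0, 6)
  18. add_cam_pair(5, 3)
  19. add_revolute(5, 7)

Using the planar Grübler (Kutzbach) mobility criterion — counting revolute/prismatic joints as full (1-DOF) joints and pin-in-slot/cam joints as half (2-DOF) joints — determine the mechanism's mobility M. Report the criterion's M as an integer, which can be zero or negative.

[1;0;0] (link 0 is ground)
L+ [2;0;0]
C(1,0)∈J2 [2;0;1]
L+ [3;0;1]
PS(0,2)∈J2 [3;0;2]
L+ [4;0;2]
C(2,3)∈J2 [4;0;3]
L+ [5;0;3]
C(3,4)∈J2 [5;0;4]
L+ [6;0;4]
P(4,1)∈J1 [6;1;4]
R(0,5)∈J1 [6;2;4]
L+ [7;2;4]
C(5,2)∈J2 [7;2;5]
R(3,6)∈J1 [7;3;5]
L+ [8;3;5]
PS(2,7)∈J2 [8;3;6]
PS(0,6)∈J2 [8;3;7]
C(5,3)∈J2 [8;3;8]
R(5,7)∈J1 [8;4;8]
mobility = 21 − 8 − 8 = 5

M = 5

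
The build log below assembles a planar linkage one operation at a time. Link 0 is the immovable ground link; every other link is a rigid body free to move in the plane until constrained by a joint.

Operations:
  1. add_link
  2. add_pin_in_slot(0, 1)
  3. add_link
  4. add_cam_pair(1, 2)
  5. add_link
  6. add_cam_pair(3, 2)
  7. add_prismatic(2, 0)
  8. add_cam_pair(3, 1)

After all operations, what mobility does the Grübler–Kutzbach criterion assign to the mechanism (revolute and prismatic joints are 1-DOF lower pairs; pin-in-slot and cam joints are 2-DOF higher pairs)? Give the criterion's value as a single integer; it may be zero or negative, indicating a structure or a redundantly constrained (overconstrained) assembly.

[1;0;0] (link 0 is ground)
L+ [2;0;0]
PS(0,1)∈J2 [2;0;1]
L+ [3;0;1]
C(1,2)∈J2 [3;0;2]
L+ [4;0;2]
C(3,2)∈J2 [4;0;3]
P(2,0)∈J1 [4;1;3]
C(3,1)∈J2 [4;1;4]
mobility = 9 − 2 − 4 = 3

M = 3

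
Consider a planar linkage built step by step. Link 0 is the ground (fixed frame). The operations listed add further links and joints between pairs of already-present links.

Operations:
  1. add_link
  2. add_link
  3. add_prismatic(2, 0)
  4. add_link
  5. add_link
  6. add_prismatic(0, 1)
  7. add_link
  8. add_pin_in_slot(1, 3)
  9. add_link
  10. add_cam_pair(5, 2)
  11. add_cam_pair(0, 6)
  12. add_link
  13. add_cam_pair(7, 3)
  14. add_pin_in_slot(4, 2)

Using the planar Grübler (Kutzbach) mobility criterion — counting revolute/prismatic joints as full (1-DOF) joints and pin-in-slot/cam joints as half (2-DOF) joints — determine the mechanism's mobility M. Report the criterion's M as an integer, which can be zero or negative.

M = 12

ground; <1,0,0>
#1 <2,0,0>
#2 <3,0,0>
P:2↔0 J1 <3,1,0>
#3 <4,1,0>
#4 <5,1,0>
P:0↔1 J1 <5,2,0>
#5 <6,2,0>
PS:1↔3 J2 <6,2,1>
#6 <7,2,1>
C:5↔2 J2 <7,2,2>
C:0↔6 J2 <7,2,3>
#7 <8,2,3>
C:7↔3 J2 <8,2,4>
PS:4↔2 J2 <8,2,5>
3×7 − 2×2 − 1×5 = 12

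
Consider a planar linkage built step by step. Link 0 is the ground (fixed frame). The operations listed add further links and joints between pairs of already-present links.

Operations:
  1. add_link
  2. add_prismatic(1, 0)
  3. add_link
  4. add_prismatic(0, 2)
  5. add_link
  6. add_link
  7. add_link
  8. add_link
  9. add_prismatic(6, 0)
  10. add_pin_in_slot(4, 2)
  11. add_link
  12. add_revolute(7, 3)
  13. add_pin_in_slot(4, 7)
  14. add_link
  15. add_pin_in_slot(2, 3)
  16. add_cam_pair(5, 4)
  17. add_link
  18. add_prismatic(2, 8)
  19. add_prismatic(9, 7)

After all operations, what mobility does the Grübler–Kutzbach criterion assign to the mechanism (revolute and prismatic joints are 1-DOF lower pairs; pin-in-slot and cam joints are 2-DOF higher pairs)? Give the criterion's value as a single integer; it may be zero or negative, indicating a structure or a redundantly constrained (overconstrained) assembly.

M = 11

L=1 J1=0 J2=0
add link → L=2 J1=0 J2=0
P@1,0 dof=1 J1 → L=2 J1=1 J2=0
add link → L=3 J1=1 J2=0
P@0,2 dof=1 J1 → L=3 J1=2 J2=0
add link → L=4 J1=2 J2=0
add link → L=5 J1=2 J2=0
add link → L=6 J1=2 J2=0
add link → L=7 J1=2 J2=0
P@6,0 dof=1 J1 → L=7 J1=3 J2=0
PS@4,2 dof=2 J2 → L=7 J1=3 J2=1
add link → L=8 J1=3 J2=1
R@7,3 dof=1 J1 → L=8 J1=4 J2=1
PS@4,7 dof=2 J2 → L=8 J1=4 J2=2
add link → L=9 J1=4 J2=2
PS@2,3 dof=2 J2 → L=9 J1=4 J2=3
C@5,4 dof=2 J2 → L=9 J1=4 J2=4
add link → L=10 J1=4 J2=4
P@2,8 dof=1 J1 → L=10 J1=5 J2=4
P@9,7 dof=1 J1 → L=10 J1=6 J2=4
M=3(L−1)−2J1−J2=3·9−2·6−4=11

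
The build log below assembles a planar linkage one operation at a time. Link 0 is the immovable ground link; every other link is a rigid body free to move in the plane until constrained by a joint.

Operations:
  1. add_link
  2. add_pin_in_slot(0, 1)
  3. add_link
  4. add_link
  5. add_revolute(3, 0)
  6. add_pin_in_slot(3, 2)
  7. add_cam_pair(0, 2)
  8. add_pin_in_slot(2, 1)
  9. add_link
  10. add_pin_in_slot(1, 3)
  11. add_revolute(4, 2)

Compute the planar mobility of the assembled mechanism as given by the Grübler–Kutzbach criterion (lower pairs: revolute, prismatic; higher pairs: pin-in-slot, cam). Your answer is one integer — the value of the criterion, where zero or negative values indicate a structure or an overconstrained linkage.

M = 3

ground; <1,0,0>
#1 <2,0,0>
PS:0↔1 J2 <2,0,1>
#2 <3,0,1>
#3 <4,0,1>
R:3↔0 J1 <4,1,1>
PS:3↔2 J2 <4,1,2>
C:0↔2 J2 <4,1,3>
PS:2↔1 J2 <4,1,4>
#4 <5,1,4>
PS:1↔3 J2 <5,1,5>
R:4↔2 J1 <5,2,5>
3×4 − 2×2 − 1×5 = 3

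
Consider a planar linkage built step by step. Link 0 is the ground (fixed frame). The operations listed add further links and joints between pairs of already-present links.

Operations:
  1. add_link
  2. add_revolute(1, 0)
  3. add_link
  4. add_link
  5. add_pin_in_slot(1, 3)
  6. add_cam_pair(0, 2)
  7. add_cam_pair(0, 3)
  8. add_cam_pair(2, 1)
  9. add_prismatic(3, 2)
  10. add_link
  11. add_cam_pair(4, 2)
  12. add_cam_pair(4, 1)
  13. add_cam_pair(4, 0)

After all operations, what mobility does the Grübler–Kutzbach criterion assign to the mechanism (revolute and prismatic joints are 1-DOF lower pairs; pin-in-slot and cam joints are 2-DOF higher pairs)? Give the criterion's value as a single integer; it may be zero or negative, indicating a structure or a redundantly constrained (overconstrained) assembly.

M = 1

L=1 J1=0 J2=0
add link → L=2 J1=0 J2=0
R@1,0 dof=1 J1 → L=2 J1=1 J2=0
add link → L=3 J1=1 J2=0
add link → L=4 J1=1 J2=0
PS@1,3 dof=2 J2 → L=4 J1=1 J2=1
C@0,2 dof=2 J2 → L=4 J1=1 J2=2
C@0,3 dof=2 J2 → L=4 J1=1 J2=3
C@2,1 dof=2 J2 → L=4 J1=1 J2=4
P@3,2 dof=1 J1 → L=4 J1=2 J2=4
add link → L=5 J1=2 J2=4
C@4,2 dof=2 J2 → L=5 J1=2 J2=5
C@4,1 dof=2 J2 → L=5 J1=2 J2=6
C@4,0 dof=2 J2 → L=5 J1=2 J2=7
M=3(L−1)−2J1−J2=3·4−2·2−7=1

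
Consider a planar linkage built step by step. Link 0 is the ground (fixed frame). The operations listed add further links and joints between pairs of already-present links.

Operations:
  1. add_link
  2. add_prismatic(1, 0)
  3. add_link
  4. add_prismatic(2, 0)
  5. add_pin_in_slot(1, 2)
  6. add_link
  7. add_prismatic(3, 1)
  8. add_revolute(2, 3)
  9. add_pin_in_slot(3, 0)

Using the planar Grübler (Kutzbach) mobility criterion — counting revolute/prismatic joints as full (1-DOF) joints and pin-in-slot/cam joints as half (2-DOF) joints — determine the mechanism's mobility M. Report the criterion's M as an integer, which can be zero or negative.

M = -1

(L,J1,J2)=(1,0,0); link0 fixed
link1: (2,0,0)
P 1-0 [J1]: (2,1,0)
link2: (3,1,0)
P 2-0 [J1]: (3,2,0)
PS 1-2 [J2]: (3,2,1)
link3: (4,2,1)
P 3-1 [J1]: (4,3,1)
R 2-3 [J1]: (4,4,1)
PS 3-0 [J2]: (4,4,2)
Grübler: 3·3 − 2·4 − 2 = -1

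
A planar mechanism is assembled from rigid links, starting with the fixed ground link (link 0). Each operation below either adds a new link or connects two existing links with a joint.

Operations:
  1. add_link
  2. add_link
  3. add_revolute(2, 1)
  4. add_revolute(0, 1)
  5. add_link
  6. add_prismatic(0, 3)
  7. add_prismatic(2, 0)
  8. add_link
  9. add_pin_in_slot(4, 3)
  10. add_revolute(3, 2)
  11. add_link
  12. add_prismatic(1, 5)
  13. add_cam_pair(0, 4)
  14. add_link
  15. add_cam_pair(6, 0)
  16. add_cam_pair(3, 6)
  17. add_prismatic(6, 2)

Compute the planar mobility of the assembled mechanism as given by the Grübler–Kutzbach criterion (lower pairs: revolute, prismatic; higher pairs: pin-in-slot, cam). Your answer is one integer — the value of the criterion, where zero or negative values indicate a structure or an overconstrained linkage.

link 0 = ground. State L|J1|J2 = 1|0|0
+link1  2|0|0
+link2  3|0|0
R(2,1) f=1→J1  3|1|0
R(0,1) f=1→J1  3|2|0
+link3  4|2|0
P(0,3) f=1→J1  4|3|0
P(2,0) f=1→J1  4|4|0
+link4  5|4|0
PS(4,3) f=2→J2  5|4|1
R(3,2) f=1→J1  5|5|1
+link5  6|5|1
P(1,5) f=1→J1  6|6|1
C(0,4) f=2→J2  6|6|2
+link6  7|6|2
C(6,0) f=2→J2  7|6|3
C(3,6) f=2→J2  7|6|4
P(6,2) f=1→J1  7|7|4
M = 3(7−1)−2·7−4 = 18−14−4 = 0

M = 0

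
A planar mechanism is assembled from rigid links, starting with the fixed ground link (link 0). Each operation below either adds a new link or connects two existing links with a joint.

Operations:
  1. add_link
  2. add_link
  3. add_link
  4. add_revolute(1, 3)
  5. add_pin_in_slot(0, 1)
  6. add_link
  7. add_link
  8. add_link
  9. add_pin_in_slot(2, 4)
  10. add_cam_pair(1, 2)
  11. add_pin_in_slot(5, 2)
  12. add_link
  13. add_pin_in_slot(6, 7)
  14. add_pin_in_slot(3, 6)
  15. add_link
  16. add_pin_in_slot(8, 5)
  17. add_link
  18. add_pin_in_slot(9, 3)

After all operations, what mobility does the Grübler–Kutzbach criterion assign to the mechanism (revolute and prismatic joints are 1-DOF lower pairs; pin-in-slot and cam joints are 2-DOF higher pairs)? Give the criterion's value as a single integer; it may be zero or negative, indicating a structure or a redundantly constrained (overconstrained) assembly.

M = 17

[1;0;0] (link 0 is ground)
L+ [2;0;0]
L+ [3;0;0]
L+ [4;0;0]
R(1,3)∈J1 [4;1;0]
PS(0,1)∈J2 [4;1;1]
L+ [5;1;1]
L+ [6;1;1]
L+ [7;1;1]
PS(2,4)∈J2 [7;1;2]
C(1,2)∈J2 [7;1;3]
PS(5,2)∈J2 [7;1;4]
L+ [8;1;4]
PS(6,7)∈J2 [8;1;5]
PS(3,6)∈J2 [8;1;6]
L+ [9;1;6]
PS(8,5)∈J2 [9;1;7]
L+ [10;1;7]
PS(9,3)∈J2 [10;1;8]
mobility = 27 − 2 − 8 = 17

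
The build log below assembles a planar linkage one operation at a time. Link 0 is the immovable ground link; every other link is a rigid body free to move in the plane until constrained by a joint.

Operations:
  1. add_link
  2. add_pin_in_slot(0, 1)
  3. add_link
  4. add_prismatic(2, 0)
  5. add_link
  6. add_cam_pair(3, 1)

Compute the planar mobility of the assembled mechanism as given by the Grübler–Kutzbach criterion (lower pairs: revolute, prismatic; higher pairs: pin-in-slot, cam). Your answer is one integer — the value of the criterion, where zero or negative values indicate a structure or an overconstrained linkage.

M = 5

link 0 = ground. State L|J1|J2 = 1|0|0
+link1  2|0|0
PS(0,1) f=2→J2  2|0|1
+link2  3|0|1
P(2,0) f=1→J1  3|1|1
+link3  4|1|1
C(3,1) f=2→J2  4|1|2
M = 3(4−1)−2·1−2 = 9−2−2 = 5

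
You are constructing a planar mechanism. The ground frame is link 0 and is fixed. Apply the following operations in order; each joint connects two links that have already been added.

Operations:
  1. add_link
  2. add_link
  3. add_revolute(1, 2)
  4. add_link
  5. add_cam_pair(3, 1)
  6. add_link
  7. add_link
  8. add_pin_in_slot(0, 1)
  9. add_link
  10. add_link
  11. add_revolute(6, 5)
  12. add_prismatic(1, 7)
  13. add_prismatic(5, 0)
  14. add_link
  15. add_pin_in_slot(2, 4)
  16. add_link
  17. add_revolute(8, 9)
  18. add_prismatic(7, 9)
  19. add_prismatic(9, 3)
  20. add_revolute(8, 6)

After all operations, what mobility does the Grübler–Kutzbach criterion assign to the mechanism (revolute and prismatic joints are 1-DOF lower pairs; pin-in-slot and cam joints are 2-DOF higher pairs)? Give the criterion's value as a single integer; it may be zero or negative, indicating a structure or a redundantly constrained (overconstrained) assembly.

M = 8

(L,J1,J2)=(1,0,0); link0 fixed
link1: (2,0,0)
link2: (3,0,0)
R 1-2 [J1]: (3,1,0)
link3: (4,1,0)
C 3-1 [J2]: (4,1,1)
link4: (5,1,1)
link5: (6,1,1)
PS 0-1 [J2]: (6,1,2)
link6: (7,1,2)
link7: (8,1,2)
R 6-5 [J1]: (8,2,2)
P 1-7 [J1]: (8,3,2)
P 5-0 [J1]: (8,4,2)
link8: (9,4,2)
PS 2-4 [J2]: (9,4,3)
link9: (10,4,3)
R 8-9 [J1]: (10,5,3)
P 7-9 [J1]: (10,6,3)
P 9-3 [J1]: (10,7,3)
R 8-6 [J1]: (10,8,3)
Grübler: 3·9 − 2·8 − 3 = 8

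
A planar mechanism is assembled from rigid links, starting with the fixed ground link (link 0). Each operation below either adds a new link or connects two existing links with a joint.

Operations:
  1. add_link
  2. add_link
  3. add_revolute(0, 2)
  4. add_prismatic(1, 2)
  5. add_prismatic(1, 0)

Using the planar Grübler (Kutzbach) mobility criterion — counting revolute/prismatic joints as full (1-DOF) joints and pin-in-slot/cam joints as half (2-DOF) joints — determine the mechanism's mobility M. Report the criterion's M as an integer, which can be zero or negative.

M = 0

(L,J1,J2)=(1,0,0); link0 fixed
link1: (2,0,0)
link2: (3,0,0)
R 0-2 [J1]: (3,1,0)
P 1-2 [J1]: (3,2,0)
P 1-0 [J1]: (3,3,0)
Grübler: 3·2 − 2·3 − 0 = 0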